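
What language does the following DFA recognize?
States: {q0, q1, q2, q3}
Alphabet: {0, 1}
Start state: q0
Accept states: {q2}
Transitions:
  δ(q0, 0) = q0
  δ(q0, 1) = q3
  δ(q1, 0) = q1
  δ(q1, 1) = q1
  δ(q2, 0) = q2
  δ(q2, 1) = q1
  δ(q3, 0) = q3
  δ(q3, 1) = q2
Testing a few strings:
  '011' → accept
  '101' → accept
  '0' → reject
  '10' → reject
State roles: q0=zero 1's; q1=≥ three 1's (dead); q2=two 1's; q3=one 1
All binary strings containing exactly two 1's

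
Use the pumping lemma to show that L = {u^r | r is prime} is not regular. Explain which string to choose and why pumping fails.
Assume L is regular with pumping length p. Idea: pumping by a suitable count produces a composite length.
Let q be a prime with q ≥ p and choose s = u^q ∈ L. By the pumping lemma, s = xyz with |xy| ≤ p, |y| = k ≥ 1. Take i = q+1: |xy^(q+1)z| = q + q·k = q(1+k). Since q ≥ 2 and 1+k ≥ 2, q(1+k) is composite, so xy^(q+1)z ∉ L.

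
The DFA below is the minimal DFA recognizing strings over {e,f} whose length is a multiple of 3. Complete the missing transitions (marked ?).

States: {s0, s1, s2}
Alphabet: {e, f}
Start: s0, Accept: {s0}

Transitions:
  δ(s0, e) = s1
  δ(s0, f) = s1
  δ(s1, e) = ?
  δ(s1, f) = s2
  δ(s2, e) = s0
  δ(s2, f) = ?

From the language and accept set, identify what each state tracks — s0: length ≡ 0 (mod 3); s1: length ≡ 1 (mod 3); s2: length ≡ 2 (mod 3).
Each missing δ(q, a) is the state matching the new tracked value after reading a.
δ(s1, e) = s2; δ(s2, f) = s0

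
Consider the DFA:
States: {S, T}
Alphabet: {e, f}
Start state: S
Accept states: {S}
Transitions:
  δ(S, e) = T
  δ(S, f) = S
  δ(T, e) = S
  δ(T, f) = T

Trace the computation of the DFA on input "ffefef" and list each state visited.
read 'f': S → S
  read 'f': S → S
  read 'e': S → T
  read 'f': T → T
  read 'e': T → S
  read 'f': S → S
S -> S -> S -> T -> T -> S -> S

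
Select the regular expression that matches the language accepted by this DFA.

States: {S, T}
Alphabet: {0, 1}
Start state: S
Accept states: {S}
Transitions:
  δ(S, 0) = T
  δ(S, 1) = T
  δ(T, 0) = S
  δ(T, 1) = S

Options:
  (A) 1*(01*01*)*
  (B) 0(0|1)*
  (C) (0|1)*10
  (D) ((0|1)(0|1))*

Check each option against the DFA on short strings; one disagreement eliminates an option:
  (A) 1*(01*01*)*: on '1' the DFA goes S → T and rejects (T ∉ Accept), but the regex matches it → eliminate
  (B) 0(0|1)*: on ε the DFA stays in S and accepts (S ∈ Accept), but the regex does not match it → eliminate
  (C) (0|1)*10: on ε the DFA stays in S and accepts (S ∈ Accept), but the regex does not match it → eliminate
  (D) ((0|1)(0|1))*: agrees with the DFA on every string of length ≤ 6
Only (D) is consistent with the DFA.
(D) ((0|1)(0|1))*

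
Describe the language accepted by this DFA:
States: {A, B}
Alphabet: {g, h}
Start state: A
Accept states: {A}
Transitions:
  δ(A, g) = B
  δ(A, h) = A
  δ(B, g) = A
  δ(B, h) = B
Testing a few strings:
  'g' → reject
  'h' → accept
  'ggg' → reject
  'gh' → reject
State roles: A=even number of g's so far; B=odd number of g's so far
All strings over {g,h} with an even number of g's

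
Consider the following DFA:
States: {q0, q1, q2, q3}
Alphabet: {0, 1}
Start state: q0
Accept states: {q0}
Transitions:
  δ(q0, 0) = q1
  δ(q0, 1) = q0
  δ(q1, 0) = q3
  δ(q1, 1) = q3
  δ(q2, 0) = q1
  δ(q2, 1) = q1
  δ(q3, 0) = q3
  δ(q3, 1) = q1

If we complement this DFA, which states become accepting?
Complement accept states = All states \ Original accept states
= {q0, q1, q2, q3} \ {q0}
{q1, q2, q3}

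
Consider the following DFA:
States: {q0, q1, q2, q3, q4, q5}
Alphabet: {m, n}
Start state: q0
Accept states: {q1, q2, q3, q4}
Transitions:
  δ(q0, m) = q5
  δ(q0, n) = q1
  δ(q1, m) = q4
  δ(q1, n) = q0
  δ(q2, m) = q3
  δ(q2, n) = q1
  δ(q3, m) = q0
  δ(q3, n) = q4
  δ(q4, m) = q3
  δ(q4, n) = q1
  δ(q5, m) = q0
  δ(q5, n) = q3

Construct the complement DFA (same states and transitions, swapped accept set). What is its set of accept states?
Complement accept states = All states \ Original accept states
= {q0, q1, q2, q3, q4, q5} \ {q1, q2, q3, q4}
{q0, q5}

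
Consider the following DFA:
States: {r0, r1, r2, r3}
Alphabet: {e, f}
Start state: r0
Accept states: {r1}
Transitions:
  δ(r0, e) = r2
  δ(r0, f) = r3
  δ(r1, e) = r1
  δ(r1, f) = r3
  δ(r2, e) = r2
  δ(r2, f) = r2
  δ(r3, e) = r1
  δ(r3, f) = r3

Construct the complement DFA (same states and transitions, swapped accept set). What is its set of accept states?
Complement accept states = All states \ Original accept states
= {r0, r1, r2, r3} \ {r1}
{r0, r2, r3}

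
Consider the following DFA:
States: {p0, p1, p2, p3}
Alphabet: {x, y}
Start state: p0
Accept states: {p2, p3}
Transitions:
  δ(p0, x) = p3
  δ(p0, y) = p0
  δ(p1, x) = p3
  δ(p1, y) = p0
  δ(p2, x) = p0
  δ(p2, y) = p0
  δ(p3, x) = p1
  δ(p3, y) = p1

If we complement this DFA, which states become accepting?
Complement accept states = All states \ Original accept states
= {p0, p1, p2, p3} \ {p2, p3}
{p0, p1}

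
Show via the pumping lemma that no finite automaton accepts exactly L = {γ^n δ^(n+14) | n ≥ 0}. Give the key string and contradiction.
Assume L is regular with pumping length p. Idea: pumping the γ-block breaks the fixed offset of 14.
Choose s = γ^p δ^(p+14) ∈ L. By the pumping lemma, s = xyz with |xy| ≤ p, |y| > 0, so y = γ^k with k ≥ 1. Then xy²z = γ^(p+k) δ^(p+14). For this to be in L we would need p+14 = (p+k)+14, i.e. k = 0, contradicting k ≥ 1. So xy²z ∉ L.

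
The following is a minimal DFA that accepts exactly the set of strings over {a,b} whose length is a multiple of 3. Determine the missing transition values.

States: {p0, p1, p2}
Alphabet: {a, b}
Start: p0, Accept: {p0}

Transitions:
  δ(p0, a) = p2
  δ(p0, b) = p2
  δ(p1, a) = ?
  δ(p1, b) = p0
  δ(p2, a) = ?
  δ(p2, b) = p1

From the language and accept set, identify what each state tracks — p0: length ≡ 0 (mod 3); p1: length ≡ 2 (mod 3); p2: length ≡ 1 (mod 3).
Each missing δ(q, a) is the state matching the new tracked value after reading a.
δ(p1, a) = p0; δ(p2, a) = p1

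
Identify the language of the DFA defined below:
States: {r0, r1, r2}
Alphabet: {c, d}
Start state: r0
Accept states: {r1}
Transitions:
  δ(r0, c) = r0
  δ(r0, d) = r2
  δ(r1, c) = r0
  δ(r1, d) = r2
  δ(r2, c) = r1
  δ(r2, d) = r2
Testing a few strings:
  'dddd' → reject
  'd' → reject
  'c' → reject
  'dc' → accept
State roles: r0=no suffix match; r1=suffix is dc; r2=one trailing d
All strings over {c,d} ending with dc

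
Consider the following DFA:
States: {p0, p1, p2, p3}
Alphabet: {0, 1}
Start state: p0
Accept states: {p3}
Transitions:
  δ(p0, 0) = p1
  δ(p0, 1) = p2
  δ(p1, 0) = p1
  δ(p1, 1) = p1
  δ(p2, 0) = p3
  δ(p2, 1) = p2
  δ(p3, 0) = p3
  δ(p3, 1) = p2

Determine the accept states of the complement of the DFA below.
Complement accept states = All states \ Original accept states
= {p0, p1, p2, p3} \ {p3}
{p0, p1, p2}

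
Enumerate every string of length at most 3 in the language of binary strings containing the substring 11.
11, 011, 110, 111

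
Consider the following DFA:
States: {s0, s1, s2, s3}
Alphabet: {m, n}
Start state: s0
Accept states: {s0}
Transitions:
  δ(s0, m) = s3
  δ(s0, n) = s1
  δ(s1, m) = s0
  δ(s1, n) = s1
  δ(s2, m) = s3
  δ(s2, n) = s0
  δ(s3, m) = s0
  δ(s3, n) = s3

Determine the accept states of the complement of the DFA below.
Complement accept states = All states \ Original accept states
= {s0, s1, s2, s3} \ {s0}
{s1, s2, s3}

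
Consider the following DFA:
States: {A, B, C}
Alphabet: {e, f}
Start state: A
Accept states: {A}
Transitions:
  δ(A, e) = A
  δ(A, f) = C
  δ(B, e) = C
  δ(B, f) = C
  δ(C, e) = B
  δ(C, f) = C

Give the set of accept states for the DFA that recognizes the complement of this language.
Complement accept states = All states \ Original accept states
= {A, B, C} \ {A}
{B, C}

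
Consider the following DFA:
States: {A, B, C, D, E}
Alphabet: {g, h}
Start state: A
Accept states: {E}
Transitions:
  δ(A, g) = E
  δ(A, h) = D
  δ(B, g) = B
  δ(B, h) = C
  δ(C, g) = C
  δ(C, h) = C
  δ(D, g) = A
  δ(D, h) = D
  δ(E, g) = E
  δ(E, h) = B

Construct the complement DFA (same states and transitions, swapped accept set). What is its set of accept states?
Complement accept states = All states \ Original accept states
= {A, B, C, D, E} \ {E}
{A, B, C, D}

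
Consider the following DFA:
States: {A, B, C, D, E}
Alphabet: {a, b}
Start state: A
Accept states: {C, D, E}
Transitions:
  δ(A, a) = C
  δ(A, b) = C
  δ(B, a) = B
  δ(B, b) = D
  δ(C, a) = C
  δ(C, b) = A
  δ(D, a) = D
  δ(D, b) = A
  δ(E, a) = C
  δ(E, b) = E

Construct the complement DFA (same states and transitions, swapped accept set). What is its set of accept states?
Complement accept states = All states \ Original accept states
= {A, B, C, D, E} \ {C, D, E}
{A, B}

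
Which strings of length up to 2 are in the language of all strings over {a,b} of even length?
ε, aa, ab, ba, bb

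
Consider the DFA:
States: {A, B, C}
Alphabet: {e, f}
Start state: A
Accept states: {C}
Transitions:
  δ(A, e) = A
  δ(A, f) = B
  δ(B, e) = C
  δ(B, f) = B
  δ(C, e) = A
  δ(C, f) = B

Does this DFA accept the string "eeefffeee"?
Processing string "eeefffeee":
  A --e--> A
  A --e--> A
  A --e--> A
  A --f--> B
  B --f--> B
  B --f--> B
  B --e--> C
  C --e--> A
  A --e--> A
Final state: A
Accept states: {C}
No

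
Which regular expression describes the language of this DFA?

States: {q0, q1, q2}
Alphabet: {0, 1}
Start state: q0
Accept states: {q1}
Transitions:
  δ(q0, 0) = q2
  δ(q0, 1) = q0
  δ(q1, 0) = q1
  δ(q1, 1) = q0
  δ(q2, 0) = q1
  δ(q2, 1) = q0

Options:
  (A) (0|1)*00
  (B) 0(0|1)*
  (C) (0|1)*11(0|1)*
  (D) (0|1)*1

Check each option against the DFA on short strings; one disagreement eliminates an option:
  (A) (0|1)*00: agrees with the DFA on every string of length ≤ 6
  (B) 0(0|1)*: on '0' the DFA goes q0 → q2 and rejects (q2 ∉ Accept), but the regex matches it → eliminate
  (C) (0|1)*11(0|1)*: on '00' the DFA goes q0 → q2 → q1 and accepts (q1 ∈ Accept), but the regex does not match it → eliminate
  (D) (0|1)*1: on '1' the DFA goes q0 → q0 and rejects (q0 ∉ Accept), but the regex matches it → eliminate
Only (A) is consistent with the DFA.
(A) (0|1)*00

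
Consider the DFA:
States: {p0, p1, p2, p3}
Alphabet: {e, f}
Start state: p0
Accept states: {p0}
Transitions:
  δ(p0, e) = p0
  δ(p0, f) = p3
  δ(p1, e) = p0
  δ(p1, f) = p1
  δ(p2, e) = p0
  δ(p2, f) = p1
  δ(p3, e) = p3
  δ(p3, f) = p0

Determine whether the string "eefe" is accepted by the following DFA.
Processing string "eefe":
  p0 --e--> p0
  p0 --e--> p0
  p0 --f--> p3
  p3 --e--> p3
Final state: p3
Accept states: {p0}
No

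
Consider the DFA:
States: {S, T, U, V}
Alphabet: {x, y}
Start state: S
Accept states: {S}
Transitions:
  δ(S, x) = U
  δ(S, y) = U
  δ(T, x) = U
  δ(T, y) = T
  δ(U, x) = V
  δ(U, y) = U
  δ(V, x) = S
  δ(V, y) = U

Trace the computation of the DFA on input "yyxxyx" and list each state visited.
read 'y': S → U
  read 'y': U → U
  read 'x': U → V
  read 'x': V → S
  read 'y': S → U
  read 'x': U → V
S -> U -> U -> V -> S -> U -> V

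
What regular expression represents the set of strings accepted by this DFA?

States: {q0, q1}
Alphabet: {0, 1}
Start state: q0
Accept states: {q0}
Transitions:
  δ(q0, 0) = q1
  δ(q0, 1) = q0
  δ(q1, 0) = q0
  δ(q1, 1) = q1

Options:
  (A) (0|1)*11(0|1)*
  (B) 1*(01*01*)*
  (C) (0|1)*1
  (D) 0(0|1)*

Check each option against the DFA on short strings; one disagreement eliminates an option:
  (A) (0|1)*11(0|1)*: on ε the DFA stays in q0 and accepts (q0 ∈ Accept), but the regex does not match it → eliminate
  (B) 1*(01*01*)*: agrees with the DFA on every string of length ≤ 6
  (C) (0|1)*1: on ε the DFA stays in q0 and accepts (q0 ∈ Accept), but the regex does not match it → eliminate
  (D) 0(0|1)*: on ε the DFA stays in q0 and accepts (q0 ∈ Accept), but the regex does not match it → eliminate
Only (B) is consistent with the DFA.
(B) 1*(01*01*)*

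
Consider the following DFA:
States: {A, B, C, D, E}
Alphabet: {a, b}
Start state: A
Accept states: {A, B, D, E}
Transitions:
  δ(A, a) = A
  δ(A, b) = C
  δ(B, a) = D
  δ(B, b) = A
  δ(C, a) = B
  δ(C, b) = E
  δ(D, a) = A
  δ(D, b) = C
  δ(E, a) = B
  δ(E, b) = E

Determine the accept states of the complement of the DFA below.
Complement accept states = All states \ Original accept states
= {A, B, C, D, E} \ {A, B, D, E}
{C}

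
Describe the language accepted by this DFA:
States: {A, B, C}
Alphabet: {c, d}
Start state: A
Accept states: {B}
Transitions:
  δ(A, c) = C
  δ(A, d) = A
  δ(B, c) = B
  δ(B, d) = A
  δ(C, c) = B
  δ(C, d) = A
Testing a few strings:
  'c' → reject
  'd' → reject
  'cdcc' → accept
  'cc' → accept
State roles: A=last symbol not c; B=two trailing c's; C=one trailing c
All strings over {c,d} ending with cc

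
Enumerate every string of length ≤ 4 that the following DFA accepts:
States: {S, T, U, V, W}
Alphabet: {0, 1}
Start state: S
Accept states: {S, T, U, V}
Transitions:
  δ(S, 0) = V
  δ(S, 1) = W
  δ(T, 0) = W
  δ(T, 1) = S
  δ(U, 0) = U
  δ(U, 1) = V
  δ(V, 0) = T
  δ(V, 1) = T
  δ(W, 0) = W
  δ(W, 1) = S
ε, 0, 00, 01, 11, 001, 011, 101, 110, 0001, 0010, 0101, 0110, 1001, 1010, 1100, 1101, 1111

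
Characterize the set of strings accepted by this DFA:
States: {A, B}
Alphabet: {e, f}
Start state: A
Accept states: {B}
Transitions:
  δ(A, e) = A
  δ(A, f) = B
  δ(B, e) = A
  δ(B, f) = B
Testing a few strings:
  'ffe' → reject
  'f' → accept
  'eee' → reject
  'e' → reject
State roles: A=last symbol not f; B=last symbol is f
All strings over {e,f} ending with f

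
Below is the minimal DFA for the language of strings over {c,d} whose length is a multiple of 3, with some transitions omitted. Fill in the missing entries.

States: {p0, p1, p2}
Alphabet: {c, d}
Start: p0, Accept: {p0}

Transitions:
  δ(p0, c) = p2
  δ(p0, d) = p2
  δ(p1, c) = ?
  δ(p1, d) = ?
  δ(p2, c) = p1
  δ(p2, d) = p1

From the language and accept set, identify what each state tracks — p0: length ≡ 0 (mod 3); p1: length ≡ 2 (mod 3); p2: length ≡ 1 (mod 3).
Each missing δ(q, a) is the state matching the new tracked value after reading a.
δ(p1, c) = p0; δ(p1, d) = p0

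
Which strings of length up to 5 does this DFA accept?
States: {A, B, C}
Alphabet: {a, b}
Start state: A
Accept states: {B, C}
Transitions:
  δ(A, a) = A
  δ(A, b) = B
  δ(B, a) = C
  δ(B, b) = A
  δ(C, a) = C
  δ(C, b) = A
b, ab, ba, aab, aba, baa, bbb, aaab, aaba, abaa, abbb, baaa, babb, bbab, bbba, aaaab, aaaba, aabaa, aabbb, abaaa, ababb, abbab, abbba, baaaa, baabb, babab, babba, bbaab, bbaba, bbbaa, bbbbb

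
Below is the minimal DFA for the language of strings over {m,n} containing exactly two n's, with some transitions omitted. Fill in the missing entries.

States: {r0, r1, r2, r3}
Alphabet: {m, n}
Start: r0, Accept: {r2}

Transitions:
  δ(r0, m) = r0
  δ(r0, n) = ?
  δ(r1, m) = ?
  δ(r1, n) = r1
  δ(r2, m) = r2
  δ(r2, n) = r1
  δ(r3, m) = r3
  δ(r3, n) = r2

From the language and accept set, identify what each state tracks — r0: zero n's; r1: ≥ three n's (dead); r2: two n's; r3: one n.
Each missing δ(q, a) is the state matching the new tracked value after reading a.
δ(r0, n) = r3; δ(r1, m) = r1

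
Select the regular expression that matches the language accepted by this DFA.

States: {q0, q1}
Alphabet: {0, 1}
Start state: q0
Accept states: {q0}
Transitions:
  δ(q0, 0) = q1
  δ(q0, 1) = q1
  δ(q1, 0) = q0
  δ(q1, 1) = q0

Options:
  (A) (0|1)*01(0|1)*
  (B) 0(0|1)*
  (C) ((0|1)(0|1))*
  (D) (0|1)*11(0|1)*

Check each option against the DFA on short strings; one disagreement eliminates an option:
  (A) (0|1)*01(0|1)*: on ε the DFA stays in q0 and accepts (q0 ∈ Accept), but the regex does not match it → eliminate
  (B) 0(0|1)*: on ε the DFA stays in q0 and accepts (q0 ∈ Accept), but the regex does not match it → eliminate
  (C) ((0|1)(0|1))*: agrees with the DFA on every string of length ≤ 6
  (D) (0|1)*11(0|1)*: on ε the DFA stays in q0 and accepts (q0 ∈ Accept), but the regex does not match it → eliminate
Only (C) is consistent with the DFA.
(C) ((0|1)(0|1))*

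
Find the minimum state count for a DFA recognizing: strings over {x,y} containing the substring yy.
By Myhill–Nerode, count the distinguishable equivalence classes: three classes — no progress / one trailing y / yy seen.
3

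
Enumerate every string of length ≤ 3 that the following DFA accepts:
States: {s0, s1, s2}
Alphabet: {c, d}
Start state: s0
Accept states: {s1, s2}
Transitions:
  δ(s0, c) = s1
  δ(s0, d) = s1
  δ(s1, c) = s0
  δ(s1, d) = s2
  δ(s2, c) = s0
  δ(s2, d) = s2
c, d, cd, dd, ccc, ccd, cdd, dcc, dcd, ddd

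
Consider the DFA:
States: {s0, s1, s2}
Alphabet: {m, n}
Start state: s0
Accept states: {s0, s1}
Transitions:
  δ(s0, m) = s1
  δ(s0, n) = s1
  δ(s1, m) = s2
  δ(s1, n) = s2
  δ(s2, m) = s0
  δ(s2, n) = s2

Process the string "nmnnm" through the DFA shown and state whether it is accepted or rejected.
Processing string "nmnnm":
  s0 --n--> s1
  s1 --m--> s2
  s2 --n--> s2
  s2 --n--> s2
  s2 --m--> s0
Final state: s0
Accept states: {s0, s1}
Yes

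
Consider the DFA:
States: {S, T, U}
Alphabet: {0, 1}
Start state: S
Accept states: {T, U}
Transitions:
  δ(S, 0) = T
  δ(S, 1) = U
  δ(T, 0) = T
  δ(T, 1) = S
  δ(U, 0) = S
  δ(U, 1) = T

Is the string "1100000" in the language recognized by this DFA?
Processing string "1100000":
  S --1--> U
  U --1--> T
  T --0--> T
  T --0--> T
  T --0--> T
  T --0--> T
  T --0--> T
Final state: T
Accept states: {T, U}
Yes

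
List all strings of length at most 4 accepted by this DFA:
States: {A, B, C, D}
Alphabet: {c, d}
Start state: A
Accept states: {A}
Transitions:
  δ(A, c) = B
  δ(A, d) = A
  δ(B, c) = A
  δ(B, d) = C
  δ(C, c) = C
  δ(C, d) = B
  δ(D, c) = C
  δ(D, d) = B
ε, d, cc, dd, ccd, dcc, ddd, cccc, ccdd, cddc, dccd, ddcc, dddd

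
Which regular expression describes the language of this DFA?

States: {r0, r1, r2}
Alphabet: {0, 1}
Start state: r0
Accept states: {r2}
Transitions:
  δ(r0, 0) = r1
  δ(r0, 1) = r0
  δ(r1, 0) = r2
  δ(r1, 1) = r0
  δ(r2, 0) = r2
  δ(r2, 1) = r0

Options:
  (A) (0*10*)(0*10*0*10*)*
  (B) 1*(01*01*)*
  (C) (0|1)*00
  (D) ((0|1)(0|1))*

Check each option against the DFA on short strings; one disagreement eliminates an option:
  (A) (0*10*)(0*10*0*10*)*: on '1' the DFA goes r0 → r0 and rejects (r0 ∉ Accept), but the regex matches it → eliminate
  (B) 1*(01*01*)*: on ε the DFA stays in r0 and rejects (r0 ∉ Accept), but the regex matches it → eliminate
  (C) (0|1)*00: agrees with the DFA on every string of length ≤ 6
  (D) ((0|1)(0|1))*: on ε the DFA stays in r0 and rejects (r0 ∉ Accept), but the regex matches it → eliminate
Only (C) is consistent with the DFA.
(C) (0|1)*00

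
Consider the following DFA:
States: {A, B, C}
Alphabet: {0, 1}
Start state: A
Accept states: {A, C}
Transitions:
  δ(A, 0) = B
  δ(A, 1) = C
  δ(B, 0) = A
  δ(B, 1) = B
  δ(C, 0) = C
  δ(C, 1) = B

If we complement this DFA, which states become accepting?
Complement accept states = All states \ Original accept states
= {A, B, C} \ {A, C}
{B}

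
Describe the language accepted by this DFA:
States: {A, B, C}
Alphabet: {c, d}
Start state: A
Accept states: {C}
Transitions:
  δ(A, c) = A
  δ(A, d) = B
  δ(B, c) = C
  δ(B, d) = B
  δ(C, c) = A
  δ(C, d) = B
Testing a few strings:
  'dcc' → reject
  'cc' → reject
  'dcdc' → accept
  'd' → reject
State roles: A=no suffix match; B=one trailing d; C=suffix is dc
All strings over {c,d} ending with dc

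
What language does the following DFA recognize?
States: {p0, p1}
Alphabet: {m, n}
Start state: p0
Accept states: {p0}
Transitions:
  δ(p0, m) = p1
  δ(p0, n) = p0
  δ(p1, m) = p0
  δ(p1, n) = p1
Testing a few strings:
  'n' → accept
  'mmn' → accept
  'nm' → reject
  'm' → reject
State roles: p0=even number of m's so far; p1=odd number of m's so far
All strings over {m,n} with an even number of m's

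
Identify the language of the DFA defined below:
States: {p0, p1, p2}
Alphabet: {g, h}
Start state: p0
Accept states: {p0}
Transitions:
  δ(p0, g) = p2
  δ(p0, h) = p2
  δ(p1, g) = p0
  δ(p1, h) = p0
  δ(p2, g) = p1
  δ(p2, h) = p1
Testing a few strings:
  'g' → reject
  'hgg' → accept
  'h' → reject
  'gh' → reject
State roles: p0=length ≡ 0 (mod 3); p1=length ≡ 2 (mod 3); p2=length ≡ 1 (mod 3)
All strings over {g,h} whose length is a multiple of 3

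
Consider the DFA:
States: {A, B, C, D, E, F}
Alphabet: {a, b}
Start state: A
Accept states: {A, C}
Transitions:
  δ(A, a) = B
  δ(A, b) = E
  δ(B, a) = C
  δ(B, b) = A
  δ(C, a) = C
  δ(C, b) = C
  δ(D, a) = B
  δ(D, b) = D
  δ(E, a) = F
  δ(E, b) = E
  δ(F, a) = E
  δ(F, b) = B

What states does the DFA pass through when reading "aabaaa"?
read 'a': A → B
  read 'a': B → C
  read 'b': C → C
  read 'a': C → C
  read 'a': C → C
  read 'a': C → C
A -> B -> C -> C -> C -> C -> C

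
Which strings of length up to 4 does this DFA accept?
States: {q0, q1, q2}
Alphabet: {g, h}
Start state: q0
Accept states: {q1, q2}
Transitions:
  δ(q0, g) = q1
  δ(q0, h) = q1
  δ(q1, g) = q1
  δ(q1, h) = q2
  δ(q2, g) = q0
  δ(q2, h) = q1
g, h, gg, gh, hg, hh, ggg, ggh, ghh, hgg, hgh, hhh, gggg, gggh, gghh, ghgg, ghgh, ghhg, ghhh, hggg, hggh, hghh, hhgg, hhgh, hhhg, hhhh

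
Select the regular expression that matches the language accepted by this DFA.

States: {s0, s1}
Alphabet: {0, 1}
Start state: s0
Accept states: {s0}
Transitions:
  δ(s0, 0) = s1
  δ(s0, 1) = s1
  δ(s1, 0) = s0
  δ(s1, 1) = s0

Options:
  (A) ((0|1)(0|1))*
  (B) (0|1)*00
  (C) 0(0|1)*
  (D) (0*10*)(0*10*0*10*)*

Check each option against the DFA on short strings; one disagreement eliminates an option:
  (A) ((0|1)(0|1))*: agrees with the DFA on every string of length ≤ 6
  (B) (0|1)*00: on ε the DFA stays in s0 and accepts (s0 ∈ Accept), but the regex does not match it → eliminate
  (C) 0(0|1)*: on ε the DFA stays in s0 and accepts (s0 ∈ Accept), but the regex does not match it → eliminate
  (D) (0*10*)(0*10*0*10*)*: on ε the DFA stays in s0 and accepts (s0 ∈ Accept), but the regex does not match it → eliminate
Only (A) is consistent with the DFA.
(A) ((0|1)(0|1))*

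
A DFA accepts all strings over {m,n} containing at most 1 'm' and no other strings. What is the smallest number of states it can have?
By Myhill–Nerode, count the distinguishable equivalence classes: 3 classes — having seen 0, 1, or >1 copies of 'm'; counts 0 through 1 are accepting and >1 is dead.
3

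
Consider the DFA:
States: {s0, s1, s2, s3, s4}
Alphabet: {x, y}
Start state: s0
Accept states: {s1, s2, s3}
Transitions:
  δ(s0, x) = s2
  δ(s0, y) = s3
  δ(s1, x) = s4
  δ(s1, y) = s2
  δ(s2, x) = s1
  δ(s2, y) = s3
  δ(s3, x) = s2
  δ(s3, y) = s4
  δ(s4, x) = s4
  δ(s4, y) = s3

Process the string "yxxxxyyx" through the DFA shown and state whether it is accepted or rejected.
Processing string "yxxxxyyx":
  s0 --y--> s3
  s3 --x--> s2
  s2 --x--> s1
  s1 --x--> s4
  s4 --x--> s4
  s4 --y--> s3
  s3 --y--> s4
  s4 --x--> s4
Final state: s4
Accept states: {s1, s2, s3}
No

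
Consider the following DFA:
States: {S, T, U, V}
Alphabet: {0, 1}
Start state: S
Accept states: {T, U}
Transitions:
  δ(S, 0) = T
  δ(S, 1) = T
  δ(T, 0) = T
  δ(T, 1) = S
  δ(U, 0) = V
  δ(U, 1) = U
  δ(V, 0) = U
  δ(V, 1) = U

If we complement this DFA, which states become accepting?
Complement accept states = All states \ Original accept states
= {S, T, U, V} \ {T, U}
{S, V}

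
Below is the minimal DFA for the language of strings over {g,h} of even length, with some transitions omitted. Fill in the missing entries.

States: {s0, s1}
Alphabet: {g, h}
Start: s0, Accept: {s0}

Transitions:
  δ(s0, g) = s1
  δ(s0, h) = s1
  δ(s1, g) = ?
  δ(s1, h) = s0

From the language and accept set, identify what each state tracks — s0: even length so far; s1: odd length so far.
Each missing δ(q, a) is the state matching the new tracked value after reading a.
δ(s1, g) = s0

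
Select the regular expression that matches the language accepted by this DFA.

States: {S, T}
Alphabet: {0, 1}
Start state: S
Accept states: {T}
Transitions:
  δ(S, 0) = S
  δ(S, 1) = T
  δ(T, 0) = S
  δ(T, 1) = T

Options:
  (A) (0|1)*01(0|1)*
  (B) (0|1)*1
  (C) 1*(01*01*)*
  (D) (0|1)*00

Check each option against the DFA on short strings; one disagreement eliminates an option:
  (A) (0|1)*01(0|1)*: on '1' the DFA goes S → T and accepts (T ∈ Accept), but the regex does not match it → eliminate
  (B) (0|1)*1: agrees with the DFA on every string of length ≤ 6
  (C) 1*(01*01*)*: on ε the DFA stays in S and rejects (S ∉ Accept), but the regex matches it → eliminate
  (D) (0|1)*00: on '1' the DFA goes S → T and accepts (T ∈ Accept), but the regex does not match it → eliminate
Only (B) is consistent with the DFA.
(B) (0|1)*1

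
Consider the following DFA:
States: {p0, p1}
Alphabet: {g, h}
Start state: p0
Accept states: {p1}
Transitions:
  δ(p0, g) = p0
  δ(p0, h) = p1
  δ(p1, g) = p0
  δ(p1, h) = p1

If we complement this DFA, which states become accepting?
Complement accept states = All states \ Original accept states
= {p0, p1} \ {p1}
{p0}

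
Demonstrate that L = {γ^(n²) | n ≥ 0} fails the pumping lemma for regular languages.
Assume L is regular with pumping length p. Idea: pumping adds a fixed amount, but gaps between consecutive squares grow.
Choose s = γ^(p²) (length p² ≥ p). By the pumping lemma, s = xyz with |xy| ≤ p, |y| > 0, so |y| = k with 1 ≤ k ≤ p. Then |xy²z| = p²+k. Since p² < p²+k ≤ p²+p < (p+1)², the length p²+k lies strictly between consecutive squares, so it is not a perfect square and xy²z ∉ L.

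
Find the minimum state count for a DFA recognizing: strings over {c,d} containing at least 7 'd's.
By Myhill–Nerode, count the distinguishable equivalence classes: 8 classes — having seen 0, 1, …, 6, or ≥7 copies of 'd'; any two classes i < j (j ≤ 7) are distinguished by the string d^(7−j), which takes class j to 7 copies (accepted) but leaves class i below 7 (rejected).
8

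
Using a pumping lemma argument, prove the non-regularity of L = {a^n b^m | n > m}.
Assume L is regular with pumping length p. Idea: pumping down the a-block drops the a-count to at most the b-count.
Choose s = a^(p+1) b^p ∈ L (|s| = 2p+1 ≥ p). By the pumping lemma, s = xyz with |xy| ≤ p, |y| > 0, so y = a^k with k ≥ 1. Take i = 0: xz = a^(p+1−k) b^p. Since k ≥ 1, p+1−k ≤ p, so the number of a's is no longer strictly greater than the number of b's, hence xz ∉ L.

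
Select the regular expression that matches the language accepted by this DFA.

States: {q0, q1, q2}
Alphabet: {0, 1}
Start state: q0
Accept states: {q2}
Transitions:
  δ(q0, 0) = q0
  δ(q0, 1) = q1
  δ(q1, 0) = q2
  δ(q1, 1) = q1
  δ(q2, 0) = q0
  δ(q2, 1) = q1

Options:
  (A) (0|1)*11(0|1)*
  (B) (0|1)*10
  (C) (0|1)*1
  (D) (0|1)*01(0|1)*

Check each option against the DFA on short strings; one disagreement eliminates an option:
  (A) (0|1)*11(0|1)*: on '10' the DFA goes q0 → q1 → q2 and accepts (q2 ∈ Accept), but the regex does not match it → eliminate
  (B) (0|1)*10: agrees with the DFA on every string of length ≤ 6
  (C) (0|1)*1: on '1' the DFA goes q0 → q1 and rejects (q1 ∉ Accept), but the regex matches it → eliminate
  (D) (0|1)*01(0|1)*: on '01' the DFA goes q0 → q0 → q1 and rejects (q1 ∉ Accept), but the regex matches it → eliminate
Only (B) is consistent with the DFA.
(B) (0|1)*10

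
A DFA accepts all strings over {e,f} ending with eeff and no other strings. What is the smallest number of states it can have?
By Myhill–Nerode, count the distinguishable equivalence classes: 5 classes — one per longest suffix of the input that is a prefix of 'eeff' (lengths 0 through 4); only the length-4 class is accepting.
5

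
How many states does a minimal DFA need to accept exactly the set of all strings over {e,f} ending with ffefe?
By Myhill–Nerode, count the distinguishable equivalence classes: 6 classes — one per longest suffix of the input that is a prefix of 'ffefe' (lengths 0 through 5); only the length-5 class is accepting.
6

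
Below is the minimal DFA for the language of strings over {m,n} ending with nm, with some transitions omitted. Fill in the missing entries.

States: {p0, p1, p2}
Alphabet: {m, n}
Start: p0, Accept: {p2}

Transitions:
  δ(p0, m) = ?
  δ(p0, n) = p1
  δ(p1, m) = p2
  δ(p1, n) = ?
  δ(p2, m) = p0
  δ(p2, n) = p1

From the language and accept set, identify what each state tracks — p0: no suffix match; p1: one trailing n; p2: suffix is nm.
Each missing δ(q, a) is the state matching the new tracked value after reading a.
δ(p0, m) = p0; δ(p1, n) = p1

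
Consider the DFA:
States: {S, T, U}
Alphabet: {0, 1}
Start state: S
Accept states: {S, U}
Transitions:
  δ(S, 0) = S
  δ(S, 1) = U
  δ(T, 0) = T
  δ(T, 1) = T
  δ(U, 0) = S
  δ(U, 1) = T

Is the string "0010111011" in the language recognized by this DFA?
Processing string "0010111011":
  S --0--> S
  S --0--> S
  S --1--> U
  U --0--> S
  S --1--> U
  U --1--> T
  T --1--> T
  T --0--> T
  T --1--> T
  T --1--> T
Final state: T
Accept states: {S, U}
No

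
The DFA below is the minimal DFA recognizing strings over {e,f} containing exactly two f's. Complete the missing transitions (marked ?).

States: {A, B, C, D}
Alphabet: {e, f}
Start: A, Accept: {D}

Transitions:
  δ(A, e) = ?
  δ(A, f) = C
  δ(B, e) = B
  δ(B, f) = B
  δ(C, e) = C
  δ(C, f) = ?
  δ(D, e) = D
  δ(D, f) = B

From the language and accept set, identify what each state tracks — A: zero f's; B: ≥ three f's (dead); C: one f; D: two f's.
Each missing δ(q, a) is the state matching the new tracked value after reading a.
δ(A, e) = A; δ(C, f) = D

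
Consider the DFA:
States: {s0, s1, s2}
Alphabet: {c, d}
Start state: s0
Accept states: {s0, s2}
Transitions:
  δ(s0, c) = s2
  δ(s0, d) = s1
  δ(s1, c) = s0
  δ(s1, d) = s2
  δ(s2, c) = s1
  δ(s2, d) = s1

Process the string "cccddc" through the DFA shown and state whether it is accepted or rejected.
Processing string "cccddc":
  s0 --c--> s2
  s2 --c--> s1
  s1 --c--> s0
  s0 --d--> s1
  s1 --d--> s2
  s2 --c--> s1
Final state: s1
Accept states: {s0, s2}
No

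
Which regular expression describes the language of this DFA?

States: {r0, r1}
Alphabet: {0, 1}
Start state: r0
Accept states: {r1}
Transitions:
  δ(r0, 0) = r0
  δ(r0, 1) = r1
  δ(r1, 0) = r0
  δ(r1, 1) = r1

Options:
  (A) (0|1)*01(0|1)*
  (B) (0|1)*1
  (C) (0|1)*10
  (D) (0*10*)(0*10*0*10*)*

Check each option against the DFA on short strings; one disagreement eliminates an option:
  (A) (0|1)*01(0|1)*: on '1' the DFA goes r0 → r1 and accepts (r1 ∈ Accept), but the regex does not match it → eliminate
  (B) (0|1)*1: agrees with the DFA on every string of length ≤ 6
  (C) (0|1)*10: on '1' the DFA goes r0 → r1 and accepts (r1 ∈ Accept), but the regex does not match it → eliminate
  (D) (0*10*)(0*10*0*10*)*: on '10' the DFA goes r0 → r1 → r0 and rejects (r0 ∉ Accept), but the regex matches it → eliminate
Only (B) is consistent with the DFA.
(B) (0|1)*1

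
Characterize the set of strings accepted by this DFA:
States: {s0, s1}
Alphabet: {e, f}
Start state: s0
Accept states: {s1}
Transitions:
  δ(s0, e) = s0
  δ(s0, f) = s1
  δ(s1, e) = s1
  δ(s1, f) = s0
Testing a few strings:
  'e' → reject
  'eef' → accept
  'eee' → reject
  'ee' → reject
State roles: s0=even number of f's so far; s1=odd number of f's so far
All strings over {e,f} with an odd number of f's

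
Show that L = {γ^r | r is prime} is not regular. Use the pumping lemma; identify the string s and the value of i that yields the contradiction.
Assume L is regular with pumping length p. Idea: pumping by a suitable count produces a composite length.
Let q be a prime with q ≥ p and choose s = γ^q ∈ L. By the pumping lemma, s = xyz with |xy| ≤ p, |y| = k ≥ 1. Take i = q+1: |xy^(q+1)z| = q + q·k = q(1+k). Since q ≥ 2 and 1+k ≥ 2, q(1+k) is composite, so xy^(q+1)z ∉ L.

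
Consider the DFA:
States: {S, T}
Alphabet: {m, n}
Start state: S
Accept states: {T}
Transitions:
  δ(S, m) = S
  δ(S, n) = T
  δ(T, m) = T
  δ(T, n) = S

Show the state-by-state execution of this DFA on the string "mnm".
read 'm': S → S
  read 'n': S → T
  read 'm': T → T
S -> S -> T -> T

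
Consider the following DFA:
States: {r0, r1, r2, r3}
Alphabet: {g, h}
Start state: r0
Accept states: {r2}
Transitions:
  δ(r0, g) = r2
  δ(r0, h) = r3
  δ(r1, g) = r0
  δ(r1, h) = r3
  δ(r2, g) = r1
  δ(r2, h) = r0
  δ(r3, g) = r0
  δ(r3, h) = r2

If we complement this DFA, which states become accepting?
Complement accept states = All states \ Original accept states
= {r0, r1, r2, r3} \ {r2}
{r0, r1, r3}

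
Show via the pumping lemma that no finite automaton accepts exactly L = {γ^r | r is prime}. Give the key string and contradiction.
Assume L is regular with pumping length p. Idea: pumping by a suitable count produces a composite length.
Let q be a prime with q ≥ p and choose s = γ^q ∈ L. By the pumping lemma, s = xyz with |xy| ≤ p, |y| = k ≥ 1. Take i = q+1: |xy^(q+1)z| = q + q·k = q(1+k). Since q ≥ 2 and 1+k ≥ 2, q(1+k) is composite, so xy^(q+1)z ∉ L.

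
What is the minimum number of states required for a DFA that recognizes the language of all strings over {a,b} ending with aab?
By Myhill–Nerode, count the distinguishable equivalence classes: 4 classes — one per longest suffix of the input that is a prefix of 'aab' (lengths 0 through 3); only the length-3 class is accepting.
4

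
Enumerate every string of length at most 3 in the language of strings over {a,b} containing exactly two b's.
bb, abb, bab, bba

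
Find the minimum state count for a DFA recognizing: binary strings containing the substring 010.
By Myhill–Nerode, count the distinguishable equivalence classes: 4 classes — one per longest suffix of the input that is a prefix of '010' (lengths 0 through 2), plus an absorbing 'already seen 010' class.
4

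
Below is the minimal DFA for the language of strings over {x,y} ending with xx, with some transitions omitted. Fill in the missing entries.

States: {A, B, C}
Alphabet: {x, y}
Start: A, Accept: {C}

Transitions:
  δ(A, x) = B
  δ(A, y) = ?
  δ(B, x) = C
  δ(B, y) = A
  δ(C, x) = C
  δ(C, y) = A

From the language and accept set, identify what each state tracks — A: last symbol not x; B: one trailing x; C: two trailing x's.
Each missing δ(q, a) is the state matching the new tracked value after reading a.
δ(A, y) = A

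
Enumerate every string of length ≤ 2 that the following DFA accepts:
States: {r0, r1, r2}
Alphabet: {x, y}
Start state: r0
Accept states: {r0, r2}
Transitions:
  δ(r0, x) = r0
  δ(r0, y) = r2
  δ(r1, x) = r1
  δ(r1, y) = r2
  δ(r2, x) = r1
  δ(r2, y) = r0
ε, x, y, xx, xy, yy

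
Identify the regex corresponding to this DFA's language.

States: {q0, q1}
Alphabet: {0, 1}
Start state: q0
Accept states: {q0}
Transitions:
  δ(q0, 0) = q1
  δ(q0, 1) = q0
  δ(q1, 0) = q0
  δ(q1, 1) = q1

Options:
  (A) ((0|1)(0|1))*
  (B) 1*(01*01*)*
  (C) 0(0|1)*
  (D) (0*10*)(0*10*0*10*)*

Check each option against the DFA on short strings; one disagreement eliminates an option:
  (A) ((0|1)(0|1))*: on '1' the DFA goes q0 → q0 and accepts (q0 ∈ Accept), but the regex does not match it → eliminate
  (B) 1*(01*01*)*: agrees with the DFA on every string of length ≤ 6
  (C) 0(0|1)*: on ε the DFA stays in q0 and accepts (q0 ∈ Accept), but the regex does not match it → eliminate
  (D) (0*10*)(0*10*0*10*)*: on ε the DFA stays in q0 and accepts (q0 ∈ Accept), but the regex does not match it → eliminate
Only (B) is consistent with the DFA.
(B) 1*(01*01*)*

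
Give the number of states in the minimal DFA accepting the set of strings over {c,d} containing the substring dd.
By Myhill–Nerode, count the distinguishable equivalence classes: three classes — no progress / one trailing d / dd seen.
3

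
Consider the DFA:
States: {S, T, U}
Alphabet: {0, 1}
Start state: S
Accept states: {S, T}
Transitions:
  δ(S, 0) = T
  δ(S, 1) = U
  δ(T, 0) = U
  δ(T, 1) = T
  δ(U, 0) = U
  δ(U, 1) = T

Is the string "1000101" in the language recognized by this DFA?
Processing string "1000101":
  S --1--> U
  U --0--> U
  U --0--> U
  U --0--> U
  U --1--> T
  T --0--> U
  U --1--> T
Final state: T
Accept states: {S, T}
Yes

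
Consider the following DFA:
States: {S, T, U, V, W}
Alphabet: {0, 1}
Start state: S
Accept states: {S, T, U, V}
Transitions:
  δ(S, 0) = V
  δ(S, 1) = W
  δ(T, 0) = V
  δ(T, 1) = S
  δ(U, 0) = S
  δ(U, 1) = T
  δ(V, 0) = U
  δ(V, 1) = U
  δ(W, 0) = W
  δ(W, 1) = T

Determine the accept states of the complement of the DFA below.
Complement accept states = All states \ Original accept states
= {S, T, U, V, W} \ {S, T, U, V}
{W}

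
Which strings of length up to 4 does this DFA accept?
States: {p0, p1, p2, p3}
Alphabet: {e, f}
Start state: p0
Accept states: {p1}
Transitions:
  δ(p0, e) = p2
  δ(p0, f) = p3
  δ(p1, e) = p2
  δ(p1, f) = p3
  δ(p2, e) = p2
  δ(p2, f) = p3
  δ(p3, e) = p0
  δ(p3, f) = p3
None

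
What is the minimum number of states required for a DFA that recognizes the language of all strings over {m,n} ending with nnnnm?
By Myhill–Nerode, count the distinguishable equivalence classes: 6 classes — one per longest suffix of the input that is a prefix of 'nnnnm' (lengths 0 through 5); only the length-5 class is accepting.
6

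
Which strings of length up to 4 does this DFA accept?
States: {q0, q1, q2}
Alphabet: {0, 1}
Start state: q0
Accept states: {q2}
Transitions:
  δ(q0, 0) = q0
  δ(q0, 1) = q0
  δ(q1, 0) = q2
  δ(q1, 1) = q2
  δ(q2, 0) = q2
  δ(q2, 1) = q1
None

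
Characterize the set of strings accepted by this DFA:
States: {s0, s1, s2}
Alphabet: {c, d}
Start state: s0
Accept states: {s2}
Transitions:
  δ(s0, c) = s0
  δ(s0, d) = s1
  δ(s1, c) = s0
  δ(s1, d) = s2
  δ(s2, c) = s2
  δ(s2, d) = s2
Testing a few strings:
  'ccdc' → reject
  'cd' → reject
  'dd' → accept
  'd' → reject
State roles: s0=no progress toward dd; s1=one trailing d; s2=substring dd seen
All strings over {c,d} containing the substring dd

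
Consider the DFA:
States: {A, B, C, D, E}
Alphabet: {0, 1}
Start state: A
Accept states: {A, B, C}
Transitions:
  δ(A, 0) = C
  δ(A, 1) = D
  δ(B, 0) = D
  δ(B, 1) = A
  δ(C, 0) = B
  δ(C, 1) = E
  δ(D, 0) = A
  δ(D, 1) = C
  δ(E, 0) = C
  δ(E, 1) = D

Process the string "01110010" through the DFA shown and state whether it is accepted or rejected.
Processing string "01110010":
  A --0--> C
  C --1--> E
  E --1--> D
  D --1--> C
  C --0--> B
  B --0--> D
  D --1--> C
  C --0--> B
Final state: B
Accept states: {A, B, C}
Yes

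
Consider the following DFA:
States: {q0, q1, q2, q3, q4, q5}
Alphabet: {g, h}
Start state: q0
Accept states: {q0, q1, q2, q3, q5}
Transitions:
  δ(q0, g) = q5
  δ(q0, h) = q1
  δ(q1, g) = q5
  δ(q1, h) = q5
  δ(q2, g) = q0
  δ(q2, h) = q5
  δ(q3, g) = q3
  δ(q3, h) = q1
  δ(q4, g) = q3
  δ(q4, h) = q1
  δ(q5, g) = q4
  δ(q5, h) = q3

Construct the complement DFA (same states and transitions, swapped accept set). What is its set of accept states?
Complement accept states = All states \ Original accept states
= {q0, q1, q2, q3, q4, q5} \ {q0, q1, q2, q3, q5}
{q4}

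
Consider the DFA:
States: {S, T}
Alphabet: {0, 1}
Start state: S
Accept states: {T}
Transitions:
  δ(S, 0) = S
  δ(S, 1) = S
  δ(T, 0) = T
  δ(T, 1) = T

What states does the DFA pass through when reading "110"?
read '1': S → S
  read '1': S → S
  read '0': S → S
S -> S -> S -> S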